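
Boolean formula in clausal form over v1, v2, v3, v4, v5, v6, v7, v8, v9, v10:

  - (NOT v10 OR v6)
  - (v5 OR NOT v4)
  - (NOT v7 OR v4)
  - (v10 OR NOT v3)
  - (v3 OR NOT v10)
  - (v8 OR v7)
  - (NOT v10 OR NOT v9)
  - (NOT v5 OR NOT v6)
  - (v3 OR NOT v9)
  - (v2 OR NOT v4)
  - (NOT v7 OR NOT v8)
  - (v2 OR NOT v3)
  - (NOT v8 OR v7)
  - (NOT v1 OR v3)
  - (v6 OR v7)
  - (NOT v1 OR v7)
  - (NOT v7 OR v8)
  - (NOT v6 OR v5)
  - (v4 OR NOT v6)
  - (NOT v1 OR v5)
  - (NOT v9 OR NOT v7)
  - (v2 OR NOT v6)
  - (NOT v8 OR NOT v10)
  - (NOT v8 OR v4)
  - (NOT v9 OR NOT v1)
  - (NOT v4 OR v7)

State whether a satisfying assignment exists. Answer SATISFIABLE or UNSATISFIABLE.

UNSATISFIABLE

v7 = True:
  propagation gives v4=True, v5=True, v6=False, v10=False; an empty clause results — contradiction.
v7 = False:
  propagation gives v8=True; an empty clause results — contradiction.
Every branch closes, so no satisfying assignment exists.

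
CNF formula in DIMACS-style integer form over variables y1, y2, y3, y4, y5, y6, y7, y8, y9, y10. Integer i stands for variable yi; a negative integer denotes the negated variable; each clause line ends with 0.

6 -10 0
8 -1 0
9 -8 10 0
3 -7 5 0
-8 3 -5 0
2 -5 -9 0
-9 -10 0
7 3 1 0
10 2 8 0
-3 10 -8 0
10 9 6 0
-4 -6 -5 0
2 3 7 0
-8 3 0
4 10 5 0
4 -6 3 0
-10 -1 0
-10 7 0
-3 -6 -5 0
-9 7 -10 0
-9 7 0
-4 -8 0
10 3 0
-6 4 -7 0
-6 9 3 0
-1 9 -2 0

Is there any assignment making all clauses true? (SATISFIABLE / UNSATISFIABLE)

Branch on y1: take y1 = False.
Set y2 = True and propagate.
The remaining clauses are satisfied by y3 = True, y4 = False, y5 = True, y6 = False, y7 = True, y8 = False, y9 = True, y10 = False.
Every clause has at least one true literal under this assignment.
So y1=F  y2=T  y3=T  y4=F  y5=T  y6=F  y7=T  y8=F  y9=T  y10=F is a satisfying assignment.

SATISFIABLE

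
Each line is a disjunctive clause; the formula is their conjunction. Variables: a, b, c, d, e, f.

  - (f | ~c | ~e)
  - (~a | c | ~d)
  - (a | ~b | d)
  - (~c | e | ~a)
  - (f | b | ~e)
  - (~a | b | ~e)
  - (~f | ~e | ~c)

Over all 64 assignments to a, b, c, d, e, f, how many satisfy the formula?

Case analysis on e and a:
  e=1, a=1: remaining (b,c,d,f) ∈ {(1,0,0,0); (1,0,0,1)} — 2.
  e=1, a=0: remaining (b,c,d,f) ∈ {(0,0,0,1); (0,0,1,1); (1,0,1,0); (1,0,1,1)} — 4.
  e=0, a=1: remaining (b,c,d,f) ∈ {(0,0,0,0); (0,0,0,1); (1,0,0,0); (1,0,0,1)} — 4.
  e=0, a=0: c, f free; 3 ways for (b,d) × 2^2 = 12.
Total: 2 + 4 + 4 + 12 = 22.

22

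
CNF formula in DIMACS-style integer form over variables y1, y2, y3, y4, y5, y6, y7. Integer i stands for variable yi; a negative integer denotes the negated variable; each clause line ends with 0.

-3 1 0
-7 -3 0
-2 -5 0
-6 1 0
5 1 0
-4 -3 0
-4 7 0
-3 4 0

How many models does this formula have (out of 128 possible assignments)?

21

Split on y3, then y1.
  y3=1, y1=1: a clause becomes empty — 0.
  y3=1, y1=0: a clause becomes empty — 0.
  y3=0, y1=1: y6 free; 9 ways for (y2,y4,y5,y7) × 2^1 = 18.
  y3=0, y1=0: remaining (y2,y4,y5,y6,y7) ∈ {(0,0,1,0,0); (0,0,1,0,1); (0,1,1,0,1)} — 3.
Total: 0 + 0 + 18 + 3 = 21.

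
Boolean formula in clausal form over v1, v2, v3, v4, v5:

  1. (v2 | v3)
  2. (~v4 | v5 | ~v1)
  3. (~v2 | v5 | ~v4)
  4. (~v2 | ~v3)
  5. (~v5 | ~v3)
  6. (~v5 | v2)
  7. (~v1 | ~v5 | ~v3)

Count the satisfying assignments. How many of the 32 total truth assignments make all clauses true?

9

Case analysis on v5 and v2:
  v5=1, v2=1: remaining (v1,v3,v4) ∈ {(0,0,0); (0,0,1); (1,0,0); (1,0,1)} — 4.
  v5=1, v2=0: a clause becomes empty — 0.
  v5=0, v2=1: remaining (v1,v3,v4) ∈ {(0,0,0); (1,0,0)} — 2.
  v5=0, v2=0: remaining (v1,v3,v4) ∈ {(0,1,0); (0,1,1); (1,1,0)} — 3.
Total: 4 + 0 + 2 + 3 = 9.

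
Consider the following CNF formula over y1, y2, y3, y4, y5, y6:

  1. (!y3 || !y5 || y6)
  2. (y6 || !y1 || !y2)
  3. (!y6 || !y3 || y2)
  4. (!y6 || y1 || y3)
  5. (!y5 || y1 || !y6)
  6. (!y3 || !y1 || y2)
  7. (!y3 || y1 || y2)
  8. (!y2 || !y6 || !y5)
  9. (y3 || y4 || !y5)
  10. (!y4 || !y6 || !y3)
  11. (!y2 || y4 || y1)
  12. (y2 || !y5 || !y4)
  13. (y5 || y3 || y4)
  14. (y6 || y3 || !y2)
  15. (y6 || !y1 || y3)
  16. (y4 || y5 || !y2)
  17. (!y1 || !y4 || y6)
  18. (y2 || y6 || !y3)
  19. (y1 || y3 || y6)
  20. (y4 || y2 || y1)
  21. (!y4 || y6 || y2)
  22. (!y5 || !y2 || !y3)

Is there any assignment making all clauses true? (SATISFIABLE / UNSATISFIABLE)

SATISFIABLE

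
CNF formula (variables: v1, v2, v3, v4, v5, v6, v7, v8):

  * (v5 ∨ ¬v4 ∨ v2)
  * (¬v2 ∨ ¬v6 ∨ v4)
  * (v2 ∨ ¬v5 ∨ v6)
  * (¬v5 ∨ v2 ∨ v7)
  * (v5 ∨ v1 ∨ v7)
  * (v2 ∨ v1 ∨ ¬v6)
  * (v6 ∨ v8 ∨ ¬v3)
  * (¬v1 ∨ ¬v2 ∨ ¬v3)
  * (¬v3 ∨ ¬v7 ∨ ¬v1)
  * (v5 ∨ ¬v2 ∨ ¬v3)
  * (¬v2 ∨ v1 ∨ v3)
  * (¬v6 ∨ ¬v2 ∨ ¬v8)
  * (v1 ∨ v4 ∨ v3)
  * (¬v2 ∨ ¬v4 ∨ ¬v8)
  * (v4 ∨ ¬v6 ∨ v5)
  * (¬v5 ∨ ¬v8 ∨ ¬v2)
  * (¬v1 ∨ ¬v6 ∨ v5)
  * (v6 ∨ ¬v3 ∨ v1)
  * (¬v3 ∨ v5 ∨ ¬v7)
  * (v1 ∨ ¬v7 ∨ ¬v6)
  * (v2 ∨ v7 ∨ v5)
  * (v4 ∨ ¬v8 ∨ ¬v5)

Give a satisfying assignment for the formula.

v1=True, v2=True, v3=False, v4=False, v5=True, v6=False, v7=True, v8=False

Try v1 = True.
For the remaining variables, v2 = True, v3 = False, v4 = False, v5 = True, v6 = False, v7 = True, v8 = False works.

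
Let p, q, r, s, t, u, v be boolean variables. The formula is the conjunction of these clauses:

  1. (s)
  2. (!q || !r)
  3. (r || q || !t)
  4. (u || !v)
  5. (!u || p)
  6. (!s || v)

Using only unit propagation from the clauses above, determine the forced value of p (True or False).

(s) is a unit clause: s = True.
(!s || v): since s = True, the clause reduces to (v). v = True.
In (!v || u), !v is now false; u must hold, so u = True.
From (p || !u) and u = True: p = True.

True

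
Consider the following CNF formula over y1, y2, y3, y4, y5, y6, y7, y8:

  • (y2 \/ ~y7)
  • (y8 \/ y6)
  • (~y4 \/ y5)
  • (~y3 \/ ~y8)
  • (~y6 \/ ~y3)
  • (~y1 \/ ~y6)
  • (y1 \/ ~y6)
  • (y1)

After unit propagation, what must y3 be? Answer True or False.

False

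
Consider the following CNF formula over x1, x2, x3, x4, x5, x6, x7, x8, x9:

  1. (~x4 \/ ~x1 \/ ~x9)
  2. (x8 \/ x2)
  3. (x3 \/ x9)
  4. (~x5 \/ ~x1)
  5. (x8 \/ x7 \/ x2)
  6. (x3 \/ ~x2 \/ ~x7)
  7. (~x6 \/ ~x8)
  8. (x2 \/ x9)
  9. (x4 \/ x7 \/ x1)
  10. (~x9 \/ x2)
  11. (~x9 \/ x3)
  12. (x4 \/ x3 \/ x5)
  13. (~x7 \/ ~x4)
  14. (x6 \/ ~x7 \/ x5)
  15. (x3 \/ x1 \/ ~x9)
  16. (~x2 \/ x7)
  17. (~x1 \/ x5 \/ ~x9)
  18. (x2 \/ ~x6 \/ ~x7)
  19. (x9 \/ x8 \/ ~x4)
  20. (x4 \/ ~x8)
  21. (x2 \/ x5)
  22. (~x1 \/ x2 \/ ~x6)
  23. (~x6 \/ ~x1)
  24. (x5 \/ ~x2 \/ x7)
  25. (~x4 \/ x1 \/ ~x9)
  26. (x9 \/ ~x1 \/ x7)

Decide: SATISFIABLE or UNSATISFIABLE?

SATISFIABLE

x3 occurs only positively in the remaining clauses — set x3 = True.
Try x1 = False.
Set x2 = True and propagate.
  then x7 is forced to True.
  then x4 is forced to False.
  then x8 is forced to False.
For the remaining variables, x5 = False, x6 = True, x9 = True works.
So x1=False, x2=True, x3=True, x4=False, x5=False, x6=True, x7=True, x8=False, x9=True is a satisfying assignment.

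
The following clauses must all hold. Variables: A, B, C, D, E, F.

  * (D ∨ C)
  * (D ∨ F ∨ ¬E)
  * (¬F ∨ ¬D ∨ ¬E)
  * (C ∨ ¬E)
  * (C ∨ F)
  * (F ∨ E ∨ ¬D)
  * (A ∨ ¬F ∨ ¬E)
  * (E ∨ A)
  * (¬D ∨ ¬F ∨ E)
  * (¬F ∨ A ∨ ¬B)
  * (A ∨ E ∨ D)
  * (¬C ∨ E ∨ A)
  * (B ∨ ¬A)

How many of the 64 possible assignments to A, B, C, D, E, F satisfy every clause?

Satisfying assignments:
  A=F B=F C=T D=T E=T F=F
  A=F B=T C=T D=T E=T F=F
  A=T B=T C=T D=F E=F F=F
  A=T B=T C=T D=F E=F F=T
  A=T B=T C=T D=F E=T F=T
  A=T B=T C=T D=T E=T F=F
That's 6 in total.

6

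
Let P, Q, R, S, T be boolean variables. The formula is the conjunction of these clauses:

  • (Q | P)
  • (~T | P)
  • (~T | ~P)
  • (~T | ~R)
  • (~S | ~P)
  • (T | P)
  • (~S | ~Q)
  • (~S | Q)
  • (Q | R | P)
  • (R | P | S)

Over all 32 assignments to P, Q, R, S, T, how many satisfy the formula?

4

Satisfying assignments:
  P=T Q=F R=F S=F T=F
  P=T Q=F R=T S=F T=F
  P=T Q=T R=F S=F T=F
  P=T Q=T R=T S=F T=F
Count: 4.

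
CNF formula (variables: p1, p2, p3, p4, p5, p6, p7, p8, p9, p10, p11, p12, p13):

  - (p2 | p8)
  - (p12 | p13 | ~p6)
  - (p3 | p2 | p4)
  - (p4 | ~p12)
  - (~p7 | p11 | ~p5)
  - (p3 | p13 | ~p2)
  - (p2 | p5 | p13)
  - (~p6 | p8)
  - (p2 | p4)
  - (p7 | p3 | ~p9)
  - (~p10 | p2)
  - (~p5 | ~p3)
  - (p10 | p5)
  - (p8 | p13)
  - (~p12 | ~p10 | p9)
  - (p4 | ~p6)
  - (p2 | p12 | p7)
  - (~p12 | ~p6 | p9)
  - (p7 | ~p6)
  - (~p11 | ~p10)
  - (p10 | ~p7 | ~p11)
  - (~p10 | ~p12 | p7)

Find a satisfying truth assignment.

p1=0, p2=1, p3=0, p4=1, p5=1, p6=0, p7=0, p8=0, p9=0, p10=0, p11=1, p12=1, p13=1

p4 occurs only positively in the remaining clauses — set p4 = True.
p6 occurs only negated in the remaining clauses — set p6 = False.
Try p2 = True.
For the remaining variables, p1 = False, p3 = False, p5 = True, p7 = False, p8 = False, p9 = False, p10 = False, p11 = True, p12 = True, p13 = True works.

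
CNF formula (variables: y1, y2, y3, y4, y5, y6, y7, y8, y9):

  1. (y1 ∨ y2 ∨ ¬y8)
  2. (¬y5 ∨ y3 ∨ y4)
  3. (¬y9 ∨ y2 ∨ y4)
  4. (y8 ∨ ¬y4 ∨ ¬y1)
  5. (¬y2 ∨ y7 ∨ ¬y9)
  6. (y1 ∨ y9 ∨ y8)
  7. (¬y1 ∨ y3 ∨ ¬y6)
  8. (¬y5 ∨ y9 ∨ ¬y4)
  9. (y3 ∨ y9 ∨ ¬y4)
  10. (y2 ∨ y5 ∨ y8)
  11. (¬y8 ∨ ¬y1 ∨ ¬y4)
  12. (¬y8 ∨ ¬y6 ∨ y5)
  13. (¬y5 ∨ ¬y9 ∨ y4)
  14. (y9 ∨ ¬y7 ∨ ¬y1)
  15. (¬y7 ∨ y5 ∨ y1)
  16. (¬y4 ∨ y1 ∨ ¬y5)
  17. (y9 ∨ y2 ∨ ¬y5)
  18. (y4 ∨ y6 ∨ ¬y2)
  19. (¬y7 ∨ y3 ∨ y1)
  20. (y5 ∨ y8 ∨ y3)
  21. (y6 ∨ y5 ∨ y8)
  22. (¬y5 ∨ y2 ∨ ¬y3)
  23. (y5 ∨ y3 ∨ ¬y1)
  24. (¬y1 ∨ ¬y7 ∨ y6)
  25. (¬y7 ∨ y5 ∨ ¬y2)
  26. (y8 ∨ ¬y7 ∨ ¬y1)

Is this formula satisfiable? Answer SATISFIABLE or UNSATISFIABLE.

SATISFIABLE

Try y1 = True.
Branch on y2: take y2 = True.
Branch on y3: take y3 = True.
The remaining clauses are satisfied by y4 = False, y5 = False, y6 = True, y7 = False, y8 = False, y9 = False.
Every clause has at least one true literal under this assignment.
So y1=True, y2=True, y3=True, y4=False, y5=False, y6=True, y7=False, y8=False, y9=False is a satisfying assignment.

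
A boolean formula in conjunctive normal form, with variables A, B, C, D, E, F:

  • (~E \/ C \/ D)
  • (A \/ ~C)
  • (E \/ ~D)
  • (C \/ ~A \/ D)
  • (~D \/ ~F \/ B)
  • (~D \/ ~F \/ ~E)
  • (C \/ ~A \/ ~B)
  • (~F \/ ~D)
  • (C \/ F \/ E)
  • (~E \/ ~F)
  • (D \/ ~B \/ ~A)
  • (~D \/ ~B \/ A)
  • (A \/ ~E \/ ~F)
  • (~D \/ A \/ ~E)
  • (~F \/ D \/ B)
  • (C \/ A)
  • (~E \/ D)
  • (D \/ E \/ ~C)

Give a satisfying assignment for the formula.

A=True, B=False, C=False, D=True, E=True, F=False

Check each clause:
  1. (~E \/ C \/ D) — D is true.
  2. (~C \/ A) — A is true.
  3. (~D \/ E) — E is true.
  4. (C \/ ~A \/ D) — D is true.
  5. (B \/ ~D \/ ~F) — ~F is true.
  6. (~F \/ ~D \/ ~E) — ~F is true.
  7. (C \/ ~B \/ ~A) — ~B is true.
  8. (~D \/ ~F) — ~F is true.
  9. (F \/ C \/ E) — E is true.
  10. (~E \/ ~F) — ~F is true.
  11. (~A \/ D \/ ~B) — D is true.
  12. (A \/ ~B \/ ~D) — A is true.
  13. (~E \/ ~F \/ A) — A is true.
  14. (~E \/ ~D \/ A) — A is true.
  15. (B \/ D \/ ~F) — ~F is true.
  16. (A \/ C) — A is true.
  17. (D \/ ~E) — D is true.
  18. (E \/ ~C \/ D) — E is true.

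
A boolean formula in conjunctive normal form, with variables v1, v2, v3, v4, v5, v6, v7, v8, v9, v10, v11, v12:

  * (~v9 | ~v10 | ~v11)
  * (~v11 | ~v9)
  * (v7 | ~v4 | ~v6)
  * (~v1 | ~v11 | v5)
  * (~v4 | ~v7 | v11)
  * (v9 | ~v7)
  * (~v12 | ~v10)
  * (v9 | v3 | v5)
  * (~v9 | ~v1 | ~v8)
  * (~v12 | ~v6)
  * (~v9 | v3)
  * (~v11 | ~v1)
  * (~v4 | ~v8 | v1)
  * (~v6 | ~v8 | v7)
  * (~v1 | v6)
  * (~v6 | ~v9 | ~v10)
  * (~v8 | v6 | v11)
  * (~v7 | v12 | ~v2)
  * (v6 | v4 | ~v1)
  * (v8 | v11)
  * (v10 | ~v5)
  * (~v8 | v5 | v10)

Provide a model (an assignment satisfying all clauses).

v1=False, v2=False, v3=True, v4=False, v5=False, v6=False, v7=False, v8=True, v9=False, v10=True, v11=True, v12=False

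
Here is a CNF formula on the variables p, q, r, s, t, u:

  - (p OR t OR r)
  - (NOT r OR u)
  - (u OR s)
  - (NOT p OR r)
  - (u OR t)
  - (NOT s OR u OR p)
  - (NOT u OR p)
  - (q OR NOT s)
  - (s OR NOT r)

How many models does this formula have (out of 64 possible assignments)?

2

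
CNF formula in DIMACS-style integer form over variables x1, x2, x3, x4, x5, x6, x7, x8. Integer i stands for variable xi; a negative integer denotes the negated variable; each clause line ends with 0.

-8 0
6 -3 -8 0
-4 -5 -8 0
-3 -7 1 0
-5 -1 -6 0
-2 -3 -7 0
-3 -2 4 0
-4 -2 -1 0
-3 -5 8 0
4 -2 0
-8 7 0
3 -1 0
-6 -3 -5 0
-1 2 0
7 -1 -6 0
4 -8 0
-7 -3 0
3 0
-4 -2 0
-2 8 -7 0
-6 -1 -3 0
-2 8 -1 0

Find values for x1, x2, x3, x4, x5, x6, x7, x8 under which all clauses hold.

x1=0, x2=0, x3=1, x4=0, x5=0, x6=1, x7=0, x8=0

Unit propagation: (~x8) forces x8 = False.
(x3) is a unit clause, so x3 = True.
The clause (~x5) is unit: x5 must be False.
The clause (~x7) is unit: x7 must be False.
Pure literal: x1 appears only negated; assign x1 = False.
Branch on x2: take x2 = False.
x4, x6 are now unconstrained; take x4 = False, x6 = True.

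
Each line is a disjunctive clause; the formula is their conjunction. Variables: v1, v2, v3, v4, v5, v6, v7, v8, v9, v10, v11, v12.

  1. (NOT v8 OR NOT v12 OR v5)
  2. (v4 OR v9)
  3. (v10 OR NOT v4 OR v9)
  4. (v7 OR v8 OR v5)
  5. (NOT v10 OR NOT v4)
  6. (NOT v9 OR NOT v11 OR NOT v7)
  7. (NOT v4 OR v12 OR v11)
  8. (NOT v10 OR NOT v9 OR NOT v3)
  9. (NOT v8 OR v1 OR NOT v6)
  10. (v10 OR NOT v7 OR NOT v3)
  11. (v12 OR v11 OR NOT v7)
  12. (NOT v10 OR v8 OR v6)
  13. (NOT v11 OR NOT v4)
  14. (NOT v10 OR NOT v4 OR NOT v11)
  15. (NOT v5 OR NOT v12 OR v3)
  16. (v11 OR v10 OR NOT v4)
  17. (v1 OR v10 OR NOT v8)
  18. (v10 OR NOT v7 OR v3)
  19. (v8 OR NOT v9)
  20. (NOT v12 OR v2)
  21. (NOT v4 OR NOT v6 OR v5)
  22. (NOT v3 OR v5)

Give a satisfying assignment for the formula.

Pure literal: v1 appears only positively; assign v1 = True.
Set v2 = False and propagate.
  then v12 is forced to False.
Branch on v3: take v3 = False.
Branch on v4: take v4 = False.
  then v9 is forced to True.
  then v8 is forced to True.
For the remaining variables, v5 = True, v6 = True, v7 = False, v10 = True, v11 = True works.

v1 = 1, v2 = 0, v3 = 0, v4 = 0, v5 = 1, v6 = 1, v7 = 0, v8 = 1, v9 = 1, v10 = 1, v11 = 1, v12 = 0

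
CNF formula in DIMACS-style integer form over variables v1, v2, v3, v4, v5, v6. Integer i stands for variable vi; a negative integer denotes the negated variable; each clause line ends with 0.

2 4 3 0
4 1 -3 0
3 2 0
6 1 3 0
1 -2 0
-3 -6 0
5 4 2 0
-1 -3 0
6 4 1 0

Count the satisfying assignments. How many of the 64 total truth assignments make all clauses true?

10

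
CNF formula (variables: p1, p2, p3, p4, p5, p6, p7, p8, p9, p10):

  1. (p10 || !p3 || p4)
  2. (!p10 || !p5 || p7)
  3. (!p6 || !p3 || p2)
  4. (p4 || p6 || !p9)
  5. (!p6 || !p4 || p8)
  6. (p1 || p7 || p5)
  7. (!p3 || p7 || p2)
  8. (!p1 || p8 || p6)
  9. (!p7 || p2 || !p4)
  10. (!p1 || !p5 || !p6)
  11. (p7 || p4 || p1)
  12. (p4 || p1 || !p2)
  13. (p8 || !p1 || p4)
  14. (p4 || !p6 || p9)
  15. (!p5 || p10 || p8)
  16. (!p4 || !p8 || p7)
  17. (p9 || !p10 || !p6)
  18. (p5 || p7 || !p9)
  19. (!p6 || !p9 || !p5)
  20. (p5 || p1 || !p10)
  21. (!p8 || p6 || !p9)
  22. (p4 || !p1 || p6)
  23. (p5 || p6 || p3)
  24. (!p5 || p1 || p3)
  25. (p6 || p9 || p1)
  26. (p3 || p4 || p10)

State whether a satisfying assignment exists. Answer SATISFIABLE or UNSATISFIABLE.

Set p1 = True and propagate.
Set p2 = True and propagate.
The remaining clauses are satisfied by p3 = True, p4 = True, p5 = False, p6 = False, p7 = True, p8 = True, p9 = False, p10 = True.
So p1 = T  p2 = T  p3 = T  p4 = T  p5 = F  p6 = F  p7 = T  p8 = T  p9 = F  p10 = T is a satisfying assignment.

SATISFIABLE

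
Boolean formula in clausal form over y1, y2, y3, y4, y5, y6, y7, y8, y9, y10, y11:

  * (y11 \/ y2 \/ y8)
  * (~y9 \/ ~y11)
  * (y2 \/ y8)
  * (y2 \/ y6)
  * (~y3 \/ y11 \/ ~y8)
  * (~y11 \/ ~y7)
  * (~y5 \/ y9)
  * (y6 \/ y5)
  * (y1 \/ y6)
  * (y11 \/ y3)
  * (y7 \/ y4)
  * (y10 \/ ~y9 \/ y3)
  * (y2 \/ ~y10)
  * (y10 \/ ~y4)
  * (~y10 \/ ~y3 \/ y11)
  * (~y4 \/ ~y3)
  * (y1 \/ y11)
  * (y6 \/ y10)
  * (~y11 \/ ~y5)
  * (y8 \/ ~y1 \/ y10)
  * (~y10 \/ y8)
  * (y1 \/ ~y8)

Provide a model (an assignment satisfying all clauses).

Pure literal: y2 appears only positively; assign y2 = True.
Pure literal: y6 appears only positively; assign y6 = True.
Branch on y1: take y1 = True.
Branch on y3: take y3 = False.
  then y11 is forced to True.
  then y9 is forced to False.
  then y7 is forced to False.
  then y5 is forced to False.
  then y4 is forced to True.
  then y10 is forced to True.
  then y8 is forced to True.
Every clause has at least one true literal under this assignment.

y1=1  y2=1  y3=0  y4=1  y5=0  y6=1  y7=0  y8=1  y9=0  y10=1  y11=1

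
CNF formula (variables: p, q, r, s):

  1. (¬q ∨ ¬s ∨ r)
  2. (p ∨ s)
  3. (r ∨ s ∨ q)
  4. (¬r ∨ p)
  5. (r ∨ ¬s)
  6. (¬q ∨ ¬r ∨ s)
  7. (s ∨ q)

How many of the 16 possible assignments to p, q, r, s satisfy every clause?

The models are:
  p=1 q=0 r=1 s=1
  p=1 q=1 r=0 s=0
  p=1 q=1 r=1 s=1
Count: 3.

3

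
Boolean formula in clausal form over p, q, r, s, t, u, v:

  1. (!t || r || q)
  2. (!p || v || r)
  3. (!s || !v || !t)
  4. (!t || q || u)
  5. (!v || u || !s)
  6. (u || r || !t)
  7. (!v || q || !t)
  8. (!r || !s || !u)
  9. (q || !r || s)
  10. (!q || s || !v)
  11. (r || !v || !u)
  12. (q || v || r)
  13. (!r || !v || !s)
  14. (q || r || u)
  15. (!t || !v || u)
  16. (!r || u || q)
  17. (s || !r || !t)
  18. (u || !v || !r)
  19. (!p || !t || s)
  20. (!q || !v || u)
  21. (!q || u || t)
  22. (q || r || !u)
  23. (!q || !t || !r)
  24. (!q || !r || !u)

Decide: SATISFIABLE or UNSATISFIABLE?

p occurs only negated in the remaining clauses — set p = False.
Try q = True.
The remaining clauses are satisfied by r = False, s = True, t = True, u = True, v = False.
Every clause has at least one true literal under this assignment.
So p=False, q=True, r=False, s=True, t=True, u=True, v=False is a satisfying assignment.

SATISFIABLE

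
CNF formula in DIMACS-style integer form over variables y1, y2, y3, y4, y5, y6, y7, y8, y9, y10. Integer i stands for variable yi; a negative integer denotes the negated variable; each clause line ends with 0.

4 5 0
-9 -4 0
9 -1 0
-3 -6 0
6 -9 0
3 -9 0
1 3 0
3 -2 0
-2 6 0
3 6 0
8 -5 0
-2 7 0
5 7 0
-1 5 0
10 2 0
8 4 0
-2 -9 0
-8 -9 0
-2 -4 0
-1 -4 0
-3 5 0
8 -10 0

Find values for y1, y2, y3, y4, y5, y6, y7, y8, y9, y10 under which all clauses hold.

y1=False, y2=False, y3=True, y4=False, y5=True, y6=False, y7=False, y8=True, y9=False, y10=True

Try y1 = False.
  then y3 is forced to True.
  then y6 is forced to False.
  then y9 is forced to False.
  then y2 is forced to False.
  then y10 is forced to True.
  then y5 is forced to True.
  then y8 is forced to True.
y4, y7 are now unconstrained; take y4 = False, y7 = False.
Every clause has at least one true literal under this assignment.
Check each clause:
  1. (y4 OR y5) — y5 is true.
  2. (NOT y4 OR NOT y9) — NOT y4 is true.
  3. (y9 OR NOT y1) — NOT y1 is true.
  4. (NOT y3 OR NOT y6) — NOT y6 is true.
  5. (NOT y9 OR y6) — NOT y9 is true.
  6. (y3 OR NOT y9) — y3 is true.
  7. (y1 OR y3) — y3 is true.
  8. (NOT y2 OR y3) — y3 is true.
  9. (NOT y2 OR y6) — NOT y2 is true.
  10. (y3 OR y6) — y3 is true.
  11. (NOT y5 OR y8) — y8 is true.
  12. (NOT y2 OR y7) — NOT y2 is true.
  13. (y7 OR y5) — y5 is true.
  14. (NOT y1 OR y5) — y5 is true.
  15. (y10 OR y2) — y10 is true.
  16. (y8 OR y4) — y8 is true.
  17. (NOT y2 OR NOT y9) — NOT y2 is true.
  18. (NOT y8 OR NOT y9) — NOT y9 is true.
  19. (NOT y4 OR NOT y2) — NOT y4 is true.
  20. (NOT y1 OR NOT y4) — NOT y4 is true.
  21. (NOT y3 OR y5) — y5 is true.
  22. (NOT y10 OR y8) — y8 is true.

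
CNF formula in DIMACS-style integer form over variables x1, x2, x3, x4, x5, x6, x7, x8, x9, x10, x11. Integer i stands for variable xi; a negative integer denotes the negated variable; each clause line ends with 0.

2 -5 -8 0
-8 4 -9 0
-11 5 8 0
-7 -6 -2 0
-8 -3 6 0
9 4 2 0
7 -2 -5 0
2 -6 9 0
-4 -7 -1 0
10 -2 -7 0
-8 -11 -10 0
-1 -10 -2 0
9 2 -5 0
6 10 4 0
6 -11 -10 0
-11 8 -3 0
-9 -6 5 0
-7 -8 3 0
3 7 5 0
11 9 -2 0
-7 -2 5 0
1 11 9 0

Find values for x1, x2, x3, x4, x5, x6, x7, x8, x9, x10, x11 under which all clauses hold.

x1=False, x2=False, x3=False, x4=False, x5=True, x6=True, x7=False, x8=False, x9=True, x10=True, x11=True

Try x1 = False.
The remaining clauses are satisfied by x2 = False, x3 = False, x4 = False, x5 = True, x6 = True, x7 = False, x8 = False, x9 = True, x10 = True, x11 = True.
Every clause has at least one true literal under this assignment.
Check each clause:
  1. (~x5 | ~x8 | x2) — ~x8 is true.
  2. (~x9 | ~x8 | x4) — ~x8 is true.
  3. (x5 | x8 | ~x11) — x5 is true.
  4. (~x7 | ~x2 | ~x6) — ~x7 is true.
  5. (~x3 | x6 | ~x8) — ~x8 is true.
  6. (x9 | x4 | x2) — x9 is true.
  7. (~x5 | ~x2 | x7) — ~x2 is true.
  8. (x2 | x9 | ~x6) — x9 is true.
  9. (~x7 | ~x1 | ~x4) — ~x7 is true.
  10. (~x2 | x10 | ~x7) — ~x7 is true.
  11. (~x11 | ~x10 | ~x8) — ~x8 is true.
  12. (~x10 | ~x1 | ~x2) — ~x2 is true.
  13. (x2 | x9 | ~x5) — x9 is true.
  14. (x10 | x4 | x6) — x10 is true.
  15. (x6 | ~x11 | ~x10) — x6 is true.
  16. (x8 | ~x11 | ~x3) — ~x3 is true.
  17. (~x9 | ~x6 | x5) — x5 is true.
  18. (x3 | ~x8 | ~x7) — ~x8 is true.
  19. (x5 | x7 | x3) — x5 is true.
  20. (x9 | x11 | ~x2) — x9 is true.
  21. (~x7 | x5 | ~x2) — ~x7 is true.
  22. (x9 | x11 | x1) — x11 is true.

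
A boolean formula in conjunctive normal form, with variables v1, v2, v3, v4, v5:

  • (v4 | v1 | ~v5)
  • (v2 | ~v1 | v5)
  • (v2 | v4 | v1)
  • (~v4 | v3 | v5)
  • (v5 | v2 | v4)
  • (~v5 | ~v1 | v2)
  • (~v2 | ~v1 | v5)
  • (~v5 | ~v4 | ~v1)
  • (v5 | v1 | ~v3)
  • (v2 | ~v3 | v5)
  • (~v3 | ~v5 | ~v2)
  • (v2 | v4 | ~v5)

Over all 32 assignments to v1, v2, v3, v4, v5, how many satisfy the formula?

5

The models are:
  v1=F v2=F v3=F v4=T v5=T
  v1=F v2=F v3=T v4=T v5=T
  v1=F v2=T v3=F v4=F v5=F
  v1=F v2=T v3=F v4=T v5=T
  v1=T v2=T v3=F v4=F v5=T
That's 5 in total.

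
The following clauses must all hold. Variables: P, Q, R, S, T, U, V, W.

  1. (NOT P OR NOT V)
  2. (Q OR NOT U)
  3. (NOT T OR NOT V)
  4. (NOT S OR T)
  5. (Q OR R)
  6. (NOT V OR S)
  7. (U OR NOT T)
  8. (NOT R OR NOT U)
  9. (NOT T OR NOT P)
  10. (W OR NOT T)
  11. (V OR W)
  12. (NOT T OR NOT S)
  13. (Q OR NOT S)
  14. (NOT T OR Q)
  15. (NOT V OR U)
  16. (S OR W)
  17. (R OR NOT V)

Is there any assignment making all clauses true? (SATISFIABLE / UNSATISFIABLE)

SATISFIABLE

Q occurs only positively in the remaining clauses — set Q = True.
W occurs only positively in the remaining clauses — set W = True.
Try P = True.
  then V is forced to False.
  then T is forced to False.
  then S is forced to False.
The remaining clauses are satisfied by R = True, U = False.
So P = T, Q = T, R = T, S = F, T = F, U = F, V = F, W = T is a satisfying assignment.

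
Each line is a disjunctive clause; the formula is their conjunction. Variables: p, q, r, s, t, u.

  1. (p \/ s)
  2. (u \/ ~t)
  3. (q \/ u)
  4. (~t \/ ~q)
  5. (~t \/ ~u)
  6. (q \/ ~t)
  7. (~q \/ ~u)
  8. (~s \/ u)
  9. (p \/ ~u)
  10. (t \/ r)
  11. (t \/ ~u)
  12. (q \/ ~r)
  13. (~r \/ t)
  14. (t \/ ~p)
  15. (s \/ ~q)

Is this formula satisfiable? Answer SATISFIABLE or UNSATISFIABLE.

UNSATISFIABLE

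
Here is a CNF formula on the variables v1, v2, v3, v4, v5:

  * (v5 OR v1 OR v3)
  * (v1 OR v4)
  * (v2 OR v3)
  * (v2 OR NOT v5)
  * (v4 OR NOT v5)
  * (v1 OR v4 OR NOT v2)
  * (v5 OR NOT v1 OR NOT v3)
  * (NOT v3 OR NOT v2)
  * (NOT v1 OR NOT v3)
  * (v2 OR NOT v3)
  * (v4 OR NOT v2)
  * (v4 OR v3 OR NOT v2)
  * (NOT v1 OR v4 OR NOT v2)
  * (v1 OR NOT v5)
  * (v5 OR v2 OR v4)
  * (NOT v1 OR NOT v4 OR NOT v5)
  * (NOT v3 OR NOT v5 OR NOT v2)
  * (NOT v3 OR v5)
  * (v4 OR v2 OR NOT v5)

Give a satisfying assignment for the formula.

Branch on v1: take v1 = True.
  then v3 is forced to False.
  then v2 is forced to True.
  then v4 is forced to True.
  then v5 is forced to False.

v1 = True, v2 = True, v3 = False, v4 = True, v5 = False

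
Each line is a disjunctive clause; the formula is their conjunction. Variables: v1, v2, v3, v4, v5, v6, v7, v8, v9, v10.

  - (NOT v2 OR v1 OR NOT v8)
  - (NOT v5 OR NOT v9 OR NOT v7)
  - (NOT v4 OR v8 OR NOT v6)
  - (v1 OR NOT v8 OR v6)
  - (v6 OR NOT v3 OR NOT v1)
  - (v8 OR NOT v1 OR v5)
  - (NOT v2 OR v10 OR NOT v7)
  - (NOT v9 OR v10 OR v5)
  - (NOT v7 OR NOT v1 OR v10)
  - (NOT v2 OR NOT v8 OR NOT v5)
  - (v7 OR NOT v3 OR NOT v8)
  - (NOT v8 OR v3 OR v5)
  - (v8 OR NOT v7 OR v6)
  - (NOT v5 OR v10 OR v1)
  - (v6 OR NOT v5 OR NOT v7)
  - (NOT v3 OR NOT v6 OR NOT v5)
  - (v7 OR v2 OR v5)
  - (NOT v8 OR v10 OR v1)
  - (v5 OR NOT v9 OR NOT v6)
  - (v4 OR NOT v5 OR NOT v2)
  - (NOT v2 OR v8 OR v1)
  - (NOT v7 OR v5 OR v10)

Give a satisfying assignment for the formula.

v1=1, v2=0, v3=0, v4=0, v5=1, v6=1, v7=0, v8=1, v9=1, v10=0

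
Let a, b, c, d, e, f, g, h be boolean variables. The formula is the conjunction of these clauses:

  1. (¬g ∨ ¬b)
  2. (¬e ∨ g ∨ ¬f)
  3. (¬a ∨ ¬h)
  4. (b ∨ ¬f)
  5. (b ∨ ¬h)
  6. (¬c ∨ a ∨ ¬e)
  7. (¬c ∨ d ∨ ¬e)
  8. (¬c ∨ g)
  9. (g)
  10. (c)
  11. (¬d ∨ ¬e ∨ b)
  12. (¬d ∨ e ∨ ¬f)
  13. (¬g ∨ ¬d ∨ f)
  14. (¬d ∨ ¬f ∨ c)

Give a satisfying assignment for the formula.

Unit propagation: (g) forces g = True.
The clause (¬b) is unit: b must be False.
(¬f) is a unit clause, so f = False.
Unit propagation: (¬h) forces h = False.
(c) is a unit clause, so c = True.
(¬d) is a unit clause, so d = False.
(¬e) is a unit clause, so e = False.
a is now unconstrained; take a = False.
Every clause has at least one true literal under this assignment.

a=False  b=False  c=True  d=False  e=False  f=False  g=True  h=False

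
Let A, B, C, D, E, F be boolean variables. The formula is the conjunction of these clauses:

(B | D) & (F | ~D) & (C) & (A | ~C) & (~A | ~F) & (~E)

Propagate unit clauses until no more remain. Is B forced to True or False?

True

Unit clause (C) sets C = True.
(~C | A) with C = True leaves only A, so A = True.
(~A | ~F): since A = True, the clause reduces to (~F). F = False.
In (~D | F), F is now false; ~D must hold, so D = False.
(B | D) with D = False leaves only B, so B = True.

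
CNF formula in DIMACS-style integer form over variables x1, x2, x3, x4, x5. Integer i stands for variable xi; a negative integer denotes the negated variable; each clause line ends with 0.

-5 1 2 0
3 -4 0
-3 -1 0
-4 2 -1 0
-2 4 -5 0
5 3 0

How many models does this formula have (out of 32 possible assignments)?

6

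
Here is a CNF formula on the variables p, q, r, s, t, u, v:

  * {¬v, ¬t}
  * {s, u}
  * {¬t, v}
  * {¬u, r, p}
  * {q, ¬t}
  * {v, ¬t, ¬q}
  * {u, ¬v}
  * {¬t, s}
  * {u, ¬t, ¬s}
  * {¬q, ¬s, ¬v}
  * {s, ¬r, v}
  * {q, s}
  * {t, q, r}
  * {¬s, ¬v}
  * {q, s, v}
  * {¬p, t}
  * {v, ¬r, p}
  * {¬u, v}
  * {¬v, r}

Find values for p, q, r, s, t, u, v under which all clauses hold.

p=False, q=True, r=True, s=False, t=False, u=True, v=True

Check each clause:
  1. {¬v, ¬t} — ¬t is true.
  2. {s, u} — u is true.
  3. {v, ¬t} — ¬t is true.
  4. {p, ¬u, r} — r is true.
  5. {¬t, q} — q is true.
  6. {¬t, v, ¬q} — ¬t is true.
  7. {u, ¬v} — u is true.
  8. {s, ¬t} — ¬t is true.
  9. {¬t, ¬s, u} — ¬t is true.
  10. {¬s, ¬v, ¬q} — ¬s is true.
  11. {s, v, ¬r} — v is true.
  12. {s, q} — q is true.
  13. {t, r, q} — q is true.
  14. {¬v, ¬s} — ¬s is true.
  15. {v, q, s} — q is true.
  16. {t, ¬p} — ¬p is true.
  17. {v, ¬r, p} — v is true.
  18. {¬u, v} — v is true.
  19. {r, ¬v} — r is true.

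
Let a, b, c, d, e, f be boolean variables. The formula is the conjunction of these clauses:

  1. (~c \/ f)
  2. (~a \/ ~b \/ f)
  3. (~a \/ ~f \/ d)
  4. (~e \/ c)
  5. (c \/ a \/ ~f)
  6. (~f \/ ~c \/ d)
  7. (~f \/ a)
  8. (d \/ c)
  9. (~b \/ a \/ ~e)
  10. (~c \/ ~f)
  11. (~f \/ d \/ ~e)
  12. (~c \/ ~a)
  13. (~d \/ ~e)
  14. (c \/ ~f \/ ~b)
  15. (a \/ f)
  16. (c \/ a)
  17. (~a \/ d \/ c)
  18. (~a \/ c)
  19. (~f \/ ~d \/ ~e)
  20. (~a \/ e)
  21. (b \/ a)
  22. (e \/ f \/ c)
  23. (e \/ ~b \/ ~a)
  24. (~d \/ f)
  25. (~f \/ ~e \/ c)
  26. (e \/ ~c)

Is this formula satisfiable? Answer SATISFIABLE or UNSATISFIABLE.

UNSATISFIABLE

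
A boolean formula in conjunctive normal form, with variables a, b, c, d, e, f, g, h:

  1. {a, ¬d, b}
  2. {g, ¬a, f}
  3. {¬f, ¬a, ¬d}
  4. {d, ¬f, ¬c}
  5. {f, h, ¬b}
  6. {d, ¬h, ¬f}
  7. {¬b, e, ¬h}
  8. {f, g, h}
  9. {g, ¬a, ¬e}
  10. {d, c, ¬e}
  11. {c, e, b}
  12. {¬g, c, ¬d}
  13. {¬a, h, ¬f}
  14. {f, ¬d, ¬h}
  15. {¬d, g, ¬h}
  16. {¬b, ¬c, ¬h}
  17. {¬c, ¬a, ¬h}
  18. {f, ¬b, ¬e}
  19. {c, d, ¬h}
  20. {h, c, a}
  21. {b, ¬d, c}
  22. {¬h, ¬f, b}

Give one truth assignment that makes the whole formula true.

a=1, b=0, c=1, d=0, e=1, f=0, g=1, h=0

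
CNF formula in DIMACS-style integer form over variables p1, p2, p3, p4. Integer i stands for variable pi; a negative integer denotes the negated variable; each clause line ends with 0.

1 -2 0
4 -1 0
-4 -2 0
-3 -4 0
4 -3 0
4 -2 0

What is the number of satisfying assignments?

3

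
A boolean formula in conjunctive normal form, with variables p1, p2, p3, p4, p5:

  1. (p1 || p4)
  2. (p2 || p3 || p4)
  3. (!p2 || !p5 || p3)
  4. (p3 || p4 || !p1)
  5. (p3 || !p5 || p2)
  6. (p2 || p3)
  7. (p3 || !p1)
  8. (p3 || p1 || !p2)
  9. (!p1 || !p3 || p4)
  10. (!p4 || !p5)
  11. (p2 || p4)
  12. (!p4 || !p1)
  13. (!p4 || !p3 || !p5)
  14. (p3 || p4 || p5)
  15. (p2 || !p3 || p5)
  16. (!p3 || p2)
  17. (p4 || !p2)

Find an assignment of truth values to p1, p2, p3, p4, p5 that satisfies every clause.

p1=False  p2=True  p3=True  p4=True  p5=False

Branch on p1: take p1 = False.
  then p4 is forced to True.
  then p5 is forced to False.
Branch on p2: take p2 = True.
  then p3 is forced to True.
Check each clause:
  1. (p1 || p4) — p4 is true.
  2. (p3 || p4 || p2) — p2 is true.
  3. (p3 || !p2 || !p5) — p3 is true.
  4. (p3 || p4 || !p1) — p3 is true.
  5. (!p5 || p3 || p2) — p2 is true.
  6. (p3 || p2) — p2 is true.
  7. (p3 || !p1) — p3 is true.
  8. (!p2 || p1 || p3) — p3 is true.
  9. (!p3 || !p1 || p4) — p4 is true.
  10. (!p5 || !p4) — !p5 is true.
  11. (p4 || p2) — p2 is true.
  12. (!p4 || !p1) — !p1 is true.
  13. (!p5 || !p3 || !p4) — !p5 is true.
  14. (p5 || p3 || p4) — p3 is true.
  15. (p2 || !p3 || p5) — p2 is true.
  16. (!p3 || p2) — p2 is true.
  17. (p4 || !p2) — p4 is true.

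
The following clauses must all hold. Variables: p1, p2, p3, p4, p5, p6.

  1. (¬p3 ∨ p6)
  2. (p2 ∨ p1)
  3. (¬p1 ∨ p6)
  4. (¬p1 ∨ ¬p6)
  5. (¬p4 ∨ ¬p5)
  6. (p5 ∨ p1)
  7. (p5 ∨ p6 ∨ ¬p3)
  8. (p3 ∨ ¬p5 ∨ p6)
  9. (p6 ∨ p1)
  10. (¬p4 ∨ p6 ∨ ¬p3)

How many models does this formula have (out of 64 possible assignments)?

2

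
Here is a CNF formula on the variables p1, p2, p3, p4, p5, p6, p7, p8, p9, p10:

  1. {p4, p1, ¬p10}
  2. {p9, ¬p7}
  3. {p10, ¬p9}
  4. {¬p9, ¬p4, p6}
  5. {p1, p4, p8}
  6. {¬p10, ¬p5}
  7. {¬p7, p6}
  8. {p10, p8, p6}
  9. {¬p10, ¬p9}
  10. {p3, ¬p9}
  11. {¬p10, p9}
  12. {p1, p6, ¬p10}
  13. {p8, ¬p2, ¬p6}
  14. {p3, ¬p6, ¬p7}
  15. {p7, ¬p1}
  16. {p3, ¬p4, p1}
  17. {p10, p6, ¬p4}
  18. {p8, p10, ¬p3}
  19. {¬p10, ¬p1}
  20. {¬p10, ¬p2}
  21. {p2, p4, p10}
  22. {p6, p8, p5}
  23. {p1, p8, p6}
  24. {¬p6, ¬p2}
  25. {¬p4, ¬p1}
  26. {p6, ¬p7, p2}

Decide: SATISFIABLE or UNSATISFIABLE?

Pure literal: p8 appears only positively; assign p8 = True.
Try p1 = False.
For the remaining variables, p2 = True, p3 = False, p4 = False, p5 = False, p6 = False, p7 = False, p9 = False, p10 = False works.
So p1 = F, p2 = T, p3 = F, p4 = F, p5 = F, p6 = F, p7 = F, p8 = T, p9 = F, p10 = F is a satisfying assignment.

SATISFIABLE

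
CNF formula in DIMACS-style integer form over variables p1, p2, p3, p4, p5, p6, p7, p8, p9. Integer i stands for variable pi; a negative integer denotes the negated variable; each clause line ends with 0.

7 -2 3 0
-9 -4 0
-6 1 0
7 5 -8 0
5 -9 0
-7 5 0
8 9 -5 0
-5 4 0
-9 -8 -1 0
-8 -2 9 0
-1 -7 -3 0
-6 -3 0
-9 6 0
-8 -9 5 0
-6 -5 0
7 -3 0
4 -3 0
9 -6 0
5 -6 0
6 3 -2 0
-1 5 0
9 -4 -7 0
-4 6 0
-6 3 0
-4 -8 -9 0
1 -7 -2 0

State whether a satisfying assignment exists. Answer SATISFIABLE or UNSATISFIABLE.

p2 occurs only negated in the remaining clauses — set p2 = False.
Try p1 = False.
  then p6 is forced to False.
  then p9 is forced to False.
  then p4 is forced to False.
  then p5 is forced to False.
  then p7 is forced to False.
  then p8 is forced to False.
  then p3 is forced to False.
Every clause has at least one true literal under this assignment.
So p1=0, p2=0, p3=0, p4=0, p5=0, p6=0, p7=0, p8=0, p9=0 is a satisfying assignment.

SATISFIABLE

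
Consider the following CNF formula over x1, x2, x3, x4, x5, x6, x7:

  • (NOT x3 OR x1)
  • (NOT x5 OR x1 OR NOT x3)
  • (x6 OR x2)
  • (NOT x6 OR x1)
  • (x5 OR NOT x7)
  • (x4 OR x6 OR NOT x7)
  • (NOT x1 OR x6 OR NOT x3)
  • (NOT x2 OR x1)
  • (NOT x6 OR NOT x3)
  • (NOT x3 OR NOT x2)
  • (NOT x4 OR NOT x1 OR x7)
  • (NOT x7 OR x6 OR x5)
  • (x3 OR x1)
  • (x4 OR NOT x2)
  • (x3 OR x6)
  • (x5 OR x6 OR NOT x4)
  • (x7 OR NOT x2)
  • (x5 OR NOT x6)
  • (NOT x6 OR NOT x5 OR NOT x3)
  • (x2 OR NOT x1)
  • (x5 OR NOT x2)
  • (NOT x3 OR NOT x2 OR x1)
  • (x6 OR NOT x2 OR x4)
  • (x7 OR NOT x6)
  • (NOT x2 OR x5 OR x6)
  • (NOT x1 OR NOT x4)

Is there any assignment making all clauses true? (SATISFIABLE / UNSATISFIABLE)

x6 = True:
  propagation gives x1=True, x3=False, x5=True, x2=True; an empty clause results — contradiction.
x6 = False:
  propagation gives x2=True, x1=True, x3=False; an empty clause results — contradiction.
Every branch closes, so no satisfying assignment exists.

UNSATISFIABLE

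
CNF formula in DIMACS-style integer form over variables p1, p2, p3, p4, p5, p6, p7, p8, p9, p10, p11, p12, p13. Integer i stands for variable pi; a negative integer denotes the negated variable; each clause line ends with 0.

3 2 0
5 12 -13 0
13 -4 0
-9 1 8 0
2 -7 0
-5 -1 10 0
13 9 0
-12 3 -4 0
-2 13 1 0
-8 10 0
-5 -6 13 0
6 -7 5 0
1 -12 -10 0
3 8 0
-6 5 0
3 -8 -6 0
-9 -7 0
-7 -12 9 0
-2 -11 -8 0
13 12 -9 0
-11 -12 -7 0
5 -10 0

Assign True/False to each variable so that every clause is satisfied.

p1=T, p2=T, p3=T, p4=T, p5=T, p6=T, p7=T, p8=T, p9=F, p10=T, p11=F, p12=F, p13=T

Pure literal: p3 appears only positively; assign p3 = True.
Pure literal: p11 appears only negated; assign p11 = False.
Set p1 = True and propagate.
The remaining clauses are satisfied by p2 = True, p4 = True, p5 = True, p6 = True, p7 = True, p8 = True, p9 = False, p10 = True, p12 = False, p13 = True.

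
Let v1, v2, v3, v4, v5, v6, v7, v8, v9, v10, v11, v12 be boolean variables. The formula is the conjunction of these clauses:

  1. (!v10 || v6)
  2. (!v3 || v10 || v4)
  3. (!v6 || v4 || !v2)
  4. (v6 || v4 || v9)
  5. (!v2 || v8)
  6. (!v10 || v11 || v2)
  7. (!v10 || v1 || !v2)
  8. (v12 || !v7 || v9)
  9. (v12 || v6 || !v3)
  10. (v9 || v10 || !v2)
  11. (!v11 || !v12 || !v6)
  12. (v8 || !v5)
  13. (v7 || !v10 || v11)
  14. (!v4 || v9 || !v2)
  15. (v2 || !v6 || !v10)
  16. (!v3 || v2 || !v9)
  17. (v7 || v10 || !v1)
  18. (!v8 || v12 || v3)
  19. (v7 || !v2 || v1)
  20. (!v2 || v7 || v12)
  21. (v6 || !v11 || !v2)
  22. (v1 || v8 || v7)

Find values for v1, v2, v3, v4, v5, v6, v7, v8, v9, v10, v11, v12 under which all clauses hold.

v1=True, v2=True, v3=False, v4=True, v5=True, v6=True, v7=True, v8=True, v9=True, v10=False, v11=False, v12=True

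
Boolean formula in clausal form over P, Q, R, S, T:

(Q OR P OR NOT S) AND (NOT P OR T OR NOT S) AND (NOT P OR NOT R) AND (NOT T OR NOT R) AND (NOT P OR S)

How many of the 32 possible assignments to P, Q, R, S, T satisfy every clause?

11

Split on P, then S.
  P=1, S=1: remaining (Q,R,T) ∈ {(0,0,1); (1,0,1)} — 2.
  P=1, S=0: a clause becomes empty — 0.
  P=0, S=1: remaining (Q,R,T) ∈ {(1,0,0); (1,0,1); (1,1,0)} — 3.
  P=0, S=0: Q free; 3 ways for (R,T) × 2^1 = 6.
Total: 2 + 0 + 3 + 6 = 11.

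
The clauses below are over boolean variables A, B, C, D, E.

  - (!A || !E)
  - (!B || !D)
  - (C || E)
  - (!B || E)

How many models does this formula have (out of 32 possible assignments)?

Split on E, then B.
  E=1, B=1: remaining (A,C,D) ∈ {(0,0,0); (0,1,0)} — 2.
  E=1, B=0: remaining (A,C,D) ∈ {(0,0,0); (0,0,1); (0,1,0); (0,1,1)} — 4.
  E=0, B=1: a clause becomes empty — 0.
  E=0, B=0: remaining (A,C,D) ∈ {(0,1,0); (0,1,1); (1,1,0); (1,1,1)} — 4.
Total: 2 + 4 + 0 + 4 = 10.

10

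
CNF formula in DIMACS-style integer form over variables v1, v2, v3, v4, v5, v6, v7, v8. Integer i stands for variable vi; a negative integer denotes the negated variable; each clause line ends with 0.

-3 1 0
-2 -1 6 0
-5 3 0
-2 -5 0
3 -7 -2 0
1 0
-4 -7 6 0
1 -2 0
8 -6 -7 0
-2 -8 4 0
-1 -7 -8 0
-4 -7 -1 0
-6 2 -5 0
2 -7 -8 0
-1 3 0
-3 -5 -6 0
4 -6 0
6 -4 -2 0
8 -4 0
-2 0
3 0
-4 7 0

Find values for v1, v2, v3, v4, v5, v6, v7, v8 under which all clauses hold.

v1=T  v2=F  v3=T  v4=F  v5=T  v6=F  v7=F  v8=F

Check each clause:
  1. {v1, ¬v3} — v1 is true.
  2. {¬v2, v6, ¬v1} — ¬v2 is true.
  3. {¬v5, v3} — v3 is true.
  4. {¬v5, ¬v2} — ¬v2 is true.
  5. {¬v2, v3, ¬v7} — ¬v7 is true.
  6. {v1} — v1 is true.
  7. {¬v7, v6, ¬v4} — ¬v7 is true.
  8. {v1, ¬v2} — v1 is true.
  9. {¬v6, v8, ¬v7} — ¬v7 is true.
  10. {¬v2, ¬v8, v4} — ¬v8 is true.
  11. {¬v8, ¬v7, ¬v1} — ¬v8 is true.
  12. {¬v7, ¬v1, ¬v4} — ¬v7 is true.
  13. {¬v5, v2, ¬v6} — ¬v6 is true.
  14. {¬v7, ¬v8, v2} — ¬v8 is true.
  15. {v3, ¬v1} — v3 is true.
  16. {¬v3, ¬v5, ¬v6} — ¬v6 is true.
  17. {¬v6, v4} — ¬v6 is true.
  18. {v6, ¬v4, ¬v2} — ¬v4 is true.
  19. {v8, ¬v4} — ¬v4 is true.
  20. {¬v2} — ¬v2 is true.
  21. {v3} — v3 is true.
  22. {¬v4, v7} — ¬v4 is true.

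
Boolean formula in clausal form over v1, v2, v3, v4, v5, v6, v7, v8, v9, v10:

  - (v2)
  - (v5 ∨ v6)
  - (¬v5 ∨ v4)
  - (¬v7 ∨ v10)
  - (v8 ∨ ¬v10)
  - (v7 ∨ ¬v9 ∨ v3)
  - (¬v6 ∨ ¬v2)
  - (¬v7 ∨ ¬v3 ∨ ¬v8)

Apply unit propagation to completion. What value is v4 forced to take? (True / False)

True

(v2) is a unit clause: v2 = True.
(¬v2 ∨ ¬v6) with v2 = True leaves only ¬v6, so v6 = False.
(v5 ∨ v6) with v6 = False leaves only v5, so v5 = True.
From (v4 ∨ ¬v5) and v5 = True: v4 = True.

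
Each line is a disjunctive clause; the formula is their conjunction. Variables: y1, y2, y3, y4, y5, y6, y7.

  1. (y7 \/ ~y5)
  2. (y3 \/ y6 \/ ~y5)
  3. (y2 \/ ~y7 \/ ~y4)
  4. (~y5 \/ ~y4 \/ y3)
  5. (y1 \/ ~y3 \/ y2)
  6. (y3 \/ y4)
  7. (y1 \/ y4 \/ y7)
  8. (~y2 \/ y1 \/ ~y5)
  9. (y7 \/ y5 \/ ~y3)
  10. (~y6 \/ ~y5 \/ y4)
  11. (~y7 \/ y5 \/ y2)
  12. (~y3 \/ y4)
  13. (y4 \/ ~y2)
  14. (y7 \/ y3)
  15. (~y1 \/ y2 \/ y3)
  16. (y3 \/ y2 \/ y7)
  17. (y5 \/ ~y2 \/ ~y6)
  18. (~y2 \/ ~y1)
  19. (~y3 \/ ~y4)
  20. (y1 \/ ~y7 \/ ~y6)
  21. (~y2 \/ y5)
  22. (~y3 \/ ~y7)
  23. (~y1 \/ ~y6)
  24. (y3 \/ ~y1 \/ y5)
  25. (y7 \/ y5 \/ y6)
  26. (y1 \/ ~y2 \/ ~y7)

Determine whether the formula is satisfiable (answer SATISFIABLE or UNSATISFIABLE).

y3 = True:
  propagation gives y4=True; an empty clause results — contradiction.
y3 = False:
  propagation gives y4=True, y5=False, y7=True, y2=True; an empty clause results — contradiction.
Every branch closes, so no satisfying assignment exists.

UNSATISFIABLE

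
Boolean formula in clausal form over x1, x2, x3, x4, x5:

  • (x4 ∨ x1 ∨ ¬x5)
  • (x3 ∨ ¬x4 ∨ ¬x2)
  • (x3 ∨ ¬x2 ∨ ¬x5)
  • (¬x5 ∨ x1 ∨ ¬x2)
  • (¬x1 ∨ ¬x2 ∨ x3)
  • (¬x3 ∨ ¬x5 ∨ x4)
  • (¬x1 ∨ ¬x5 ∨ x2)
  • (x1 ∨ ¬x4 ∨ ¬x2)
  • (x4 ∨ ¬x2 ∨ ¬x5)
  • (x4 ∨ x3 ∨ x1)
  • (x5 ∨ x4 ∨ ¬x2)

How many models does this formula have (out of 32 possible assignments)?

Case analysis on x2 and x4:
  x2=1, x4=1: remaining (x1,x3,x5) ∈ {(1,1,0); (1,1,1)} — 2.
  x2=1, x4=0: a clause becomes empty — 0.
  x2=0, x4=1: x3 free; 3 ways for (x1,x5) × 2^1 = 6.
  x2=0, x4=0: remaining (x1,x3,x5) ∈ {(0,1,0); (1,0,0); (1,1,0)} — 3.
Total: 2 + 0 + 6 + 3 = 11.

11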